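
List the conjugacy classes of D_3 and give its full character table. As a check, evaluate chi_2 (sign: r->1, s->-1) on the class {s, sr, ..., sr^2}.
Conjugacy classes: {e} of size 1, {r^1, r^2} of size 2, {s, sr, ..., sr^2} of size 3.
Character table:
  irrep \ class              {e} (size 1)  {r^1, r^2} (size 2)  {s, sr, ..., sr^2} (size 3)
  chi_1 (triv)               1             1                    1                          
  chi_2 (sign: r->1, s->-1)  1             1                    -1                         
  chi_3 (2d, j=1)            2             -1                   0                          

Spot check: chi_2 (sign: r->1, s->-1) on {s, sr, ..., sr^2} = -1.

Proof sketch: D_3 has order 2*3 = 6 with 3 conjugacy classes, hence 3 irreducibles. Sum of squared dims 1 + 1 + 4 = 6 = |G|. Linear characters come from the abelianisation; the 2-dimensional irreps have character r^k -> 2*cos(2*pi*j*k/3), reflections -> 0.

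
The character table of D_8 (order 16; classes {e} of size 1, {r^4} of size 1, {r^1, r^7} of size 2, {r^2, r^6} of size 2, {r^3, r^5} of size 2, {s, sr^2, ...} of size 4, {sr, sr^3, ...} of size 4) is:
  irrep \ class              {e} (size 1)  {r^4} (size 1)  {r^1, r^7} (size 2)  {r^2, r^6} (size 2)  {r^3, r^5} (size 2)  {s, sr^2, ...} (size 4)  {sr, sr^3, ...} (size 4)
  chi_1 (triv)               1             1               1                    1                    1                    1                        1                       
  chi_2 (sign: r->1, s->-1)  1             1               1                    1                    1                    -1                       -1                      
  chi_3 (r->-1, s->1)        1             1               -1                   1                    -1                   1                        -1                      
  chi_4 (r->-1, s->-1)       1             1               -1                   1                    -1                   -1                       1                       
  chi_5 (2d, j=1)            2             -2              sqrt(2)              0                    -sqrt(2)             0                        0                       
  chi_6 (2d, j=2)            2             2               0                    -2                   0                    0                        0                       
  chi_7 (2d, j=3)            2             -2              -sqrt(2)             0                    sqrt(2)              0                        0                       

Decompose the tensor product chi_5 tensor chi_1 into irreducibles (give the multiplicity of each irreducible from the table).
chi_5 tensor chi_1 = chi_5 (all other irreducibles have multiplicity 0).

Reasoning: The character of a tensor product is the pointwise product (chi_5 * chi_1)(C) = chi_5(C) * chi_1(C):
  {e}: (2)*(1), {r^4}: (-2)*(1), {r^1, r^7}: (sqrt(2))*(1), {r^2, r^6}: (0)*(1), {r^3, r^5}: (-sqrt(2))*(1), {s, sr^2, ...}: (0)*(1), {sr, sr^3, ...}: (0)*(1)
so (chi_5 * chi_1) takes values
  {e} -> 2, {r^4} -> -2, {r^1, r^7} -> sqrt(2), {r^2, r^6} -> 0, {r^3, r^5} -> -sqrt(2), {s, sr^2, ...} -> 0, {sr, sr^3, ...} -> 0.
Now take the inner product of this character with each irreducible chi from the table, <chi_5*chi_1, chi> = (1/16) sum_C |C| (chi_5*chi_1)(C) conj(chi(C)):
  <chi_5*chi_1, chi_1> = (1/16)[1*(2)*conj(1) + 1*(-2)*conj(1) + 2*(sqrt(2))*conj(1) + 2*(0)*conj(1) + 2*(-sqrt(2))*conj(1) + 4*(0)*conj(1) + 4*(0)*conj(1)]
      = (1/16)[(2) + (-2) + (2*sqrt(2)) + (0) + (-2*sqrt(2)) + (0) + (0)] = 0/16 = 0
  <chi_5*chi_1, chi_2> = (1/16)[1*(2)*conj(1) + 1*(-2)*conj(1) + 2*(sqrt(2))*conj(1) + 2*(0)*conj(1) + 2*(-sqrt(2))*conj(1) + 4*(0)*conj(-1) + 4*(0)*conj(-1)]
      = (1/16)[(2) + (-2) + (2*sqrt(2)) + (0) + (-2*sqrt(2)) + (0) + (0)] = 0/16 = 0
  <chi_5*chi_1, chi_3> = (1/16)[1*(2)*conj(1) + 1*(-2)*conj(1) + 2*(sqrt(2))*conj(-1) + 2*(0)*conj(1) + 2*(-sqrt(2))*conj(-1) + 4*(0)*conj(1) + 4*(0)*conj(-1)]
      = (1/16)[(2) + (-2) + (-2*sqrt(2)) + (0) + (2*sqrt(2)) + (0) + (0)] = 0/16 = 0
  <chi_5*chi_1, chi_4> = (1/16)[1*(2)*conj(1) + 1*(-2)*conj(1) + 2*(sqrt(2))*conj(-1) + 2*(0)*conj(1) + 2*(-sqrt(2))*conj(-1) + 4*(0)*conj(-1) + 4*(0)*conj(1)]
      = (1/16)[(2) + (-2) + (-2*sqrt(2)) + (0) + (2*sqrt(2)) + (0) + (0)] = 0/16 = 0
  <chi_5*chi_1, chi_5> = (1/16)[1*(2)*conj(2) + 1*(-2)*conj(-2) + 2*(sqrt(2))*conj(sqrt(2)) + 2*(0)*conj(0) + 2*(-sqrt(2))*conj(-sqrt(2)) + 4*(0)*conj(0) + 4*(0)*conj(0)]
      = (1/16)[(4) + (4) + (4) + (0) + (4) + (0) + (0)] = 16/16 = 1
  <chi_5*chi_1, chi_6> = (1/16)[1*(2)*conj(2) + 1*(-2)*conj(2) + 2*(sqrt(2))*conj(0) + 2*(0)*conj(-2) + 2*(-sqrt(2))*conj(0) + 4*(0)*conj(0) + 4*(0)*conj(0)]
      = (1/16)[(4) + (-4) + (0) + (0) + (0) + (0) + (0)] = 0/16 = 0
  <chi_5*chi_1, chi_7> = (1/16)[1*(2)*conj(2) + 1*(-2)*conj(-2) + 2*(sqrt(2))*conj(-sqrt(2)) + 2*(0)*conj(0) + 2*(-sqrt(2))*conj(sqrt(2)) + 4*(0)*conj(0) + 4*(0)*conj(0)]
      = (1/16)[(4) + (4) + (-4) + (0) + (-4) + (0) + (0)] = 0/16 = 0
Hence the multiplicities are chi_5: 1. Dimension check: dim(chi_5)*dim(chi_1) = 2*1 = 2 and sum (mult * dim) = 1*2 = 2.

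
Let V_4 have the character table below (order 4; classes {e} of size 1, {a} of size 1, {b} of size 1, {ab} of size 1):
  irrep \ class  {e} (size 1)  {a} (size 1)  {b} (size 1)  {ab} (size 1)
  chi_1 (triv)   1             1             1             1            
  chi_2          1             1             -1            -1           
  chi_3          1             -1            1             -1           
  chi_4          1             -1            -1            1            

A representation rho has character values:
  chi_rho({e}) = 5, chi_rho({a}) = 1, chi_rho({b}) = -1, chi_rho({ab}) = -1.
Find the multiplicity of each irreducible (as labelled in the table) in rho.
Multiplicities: chi_1: 1, chi_2: 2, chi_3: 1, chi_4: 1.

Solution. Use <chi_rho, chi> = (1/|G|) sum_C |C| * chi_rho(C) * conj(chi(C)) with |G| = 4 for each irreducible chi in the table:
  <chi_rho, chi_1> = (1/4)[1*(5)*conj(1) + 1*(1)*conj(1) + 1*(-1)*conj(1) + 1*(-1)*conj(1)]
      = (1/4)[(5) + (1) + (-1) + (-1)] = 4/4 = 1
  <chi_rho, chi_2> = (1/4)[1*(5)*conj(1) + 1*(1)*conj(1) + 1*(-1)*conj(-1) + 1*(-1)*conj(-1)]
      = (1/4)[(5) + (1) + (1) + (1)] = 8/4 = 2
  <chi_rho, chi_3> = (1/4)[1*(5)*conj(1) + 1*(1)*conj(-1) + 1*(-1)*conj(1) + 1*(-1)*conj(-1)]
      = (1/4)[(5) + (-1) + (-1) + (1)] = 4/4 = 1
  <chi_rho, chi_4> = (1/4)[1*(5)*conj(1) + 1*(1)*conj(-1) + 1*(-1)*conj(-1) + 1*(-1)*conj(1)]
      = (1/4)[(5) + (-1) + (1) + (-1)] = 4/4 = 1
Dimension check: dim(rho) = sum (mult * dim) = 1*1 + 2*1 + 1*1 + 1*1 = 5 = chi_rho(e) = 5.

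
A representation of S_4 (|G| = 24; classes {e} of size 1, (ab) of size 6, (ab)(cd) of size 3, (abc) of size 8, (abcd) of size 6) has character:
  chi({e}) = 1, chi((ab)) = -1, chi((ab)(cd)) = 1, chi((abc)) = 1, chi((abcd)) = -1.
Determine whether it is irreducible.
Irreducible: <chi, chi> = 1.

Why: <chi, chi> = (1/|G|) sum_C |C| * |chi(C)|^2 = (1/24)[1*|1|^2 + 6*|-1|^2 + 3*|1|^2 + 8*|1|^2 + 6*|-1|^2]
  = (1/24)[(1) + (6) + (3) + (8) + (6)] = 24/24 = 1.
A character is irreducible iff <chi, chi> = 1, so this representation is irreducible.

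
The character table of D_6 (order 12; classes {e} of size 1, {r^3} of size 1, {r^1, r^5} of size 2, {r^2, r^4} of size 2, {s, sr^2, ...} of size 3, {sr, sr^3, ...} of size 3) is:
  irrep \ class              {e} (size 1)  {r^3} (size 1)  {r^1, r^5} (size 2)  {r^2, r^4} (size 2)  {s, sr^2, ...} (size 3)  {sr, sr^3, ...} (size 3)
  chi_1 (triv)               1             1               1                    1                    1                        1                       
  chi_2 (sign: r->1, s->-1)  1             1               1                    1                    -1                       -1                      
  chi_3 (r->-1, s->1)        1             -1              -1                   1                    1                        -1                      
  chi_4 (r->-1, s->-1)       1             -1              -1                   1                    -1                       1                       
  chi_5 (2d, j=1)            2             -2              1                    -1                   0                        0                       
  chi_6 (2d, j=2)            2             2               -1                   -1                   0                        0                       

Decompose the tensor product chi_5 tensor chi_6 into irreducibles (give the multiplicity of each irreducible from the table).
chi_5 tensor chi_6 = chi_3 + chi_4 + chi_5 (all other irreducibles have multiplicity 0).

Justification: The character of a tensor product is the pointwise product (chi_5 * chi_6)(C) = chi_5(C) * chi_6(C):
  {e}: (2)*(2), {r^3}: (-2)*(2), {r^1, r^5}: (1)*(-1), {r^2, r^4}: (-1)*(-1), {s, sr^2, ...}: (0)*(0), {sr, sr^3, ...}: (0)*(0)
so (chi_5 * chi_6) takes values
  {e} -> 4, {r^3} -> -4, {r^1, r^5} -> -1, {r^2, r^4} -> 1, {s, sr^2, ...} -> 0, {sr, sr^3, ...} -> 0.
Now take the inner product of this character with each irreducible chi from the table, <chi_5*chi_6, chi> = (1/12) sum_C |C| (chi_5*chi_6)(C) conj(chi(C)):
  <chi_5*chi_6, chi_1> = (1/12)[1*(4)*conj(1) + 1*(-4)*conj(1) + 2*(-1)*conj(1) + 2*(1)*conj(1) + 3*(0)*conj(1) + 3*(0)*conj(1)]
      = (1/12)[(4) + (-4) + (-2) + (2) + (0) + (0)] = 0/12 = 0
  <chi_5*chi_6, chi_2> = (1/12)[1*(4)*conj(1) + 1*(-4)*conj(1) + 2*(-1)*conj(1) + 2*(1)*conj(1) + 3*(0)*conj(-1) + 3*(0)*conj(-1)]
      = (1/12)[(4) + (-4) + (-2) + (2) + (0) + (0)] = 0/12 = 0
  <chi_5*chi_6, chi_3> = (1/12)[1*(4)*conj(1) + 1*(-4)*conj(-1) + 2*(-1)*conj(-1) + 2*(1)*conj(1) + 3*(0)*conj(1) + 3*(0)*conj(-1)]
      = (1/12)[(4) + (4) + (2) + (2) + (0) + (0)] = 12/12 = 1
  <chi_5*chi_6, chi_4> = (1/12)[1*(4)*conj(1) + 1*(-4)*conj(-1) + 2*(-1)*conj(-1) + 2*(1)*conj(1) + 3*(0)*conj(-1) + 3*(0)*conj(1)]
      = (1/12)[(4) + (4) + (2) + (2) + (0) + (0)] = 12/12 = 1
  <chi_5*chi_6, chi_5> = (1/12)[1*(4)*conj(2) + 1*(-4)*conj(-2) + 2*(-1)*conj(1) + 2*(1)*conj(-1) + 3*(0)*conj(0) + 3*(0)*conj(0)]
      = (1/12)[(8) + (8) + (-2) + (-2) + (0) + (0)] = 12/12 = 1
  <chi_5*chi_6, chi_6> = (1/12)[1*(4)*conj(2) + 1*(-4)*conj(2) + 2*(-1)*conj(-1) + 2*(1)*conj(-1) + 3*(0)*conj(0) + 3*(0)*conj(0)]
      = (1/12)[(8) + (-8) + (2) + (-2) + (0) + (0)] = 0/12 = 0
Hence the multiplicities are chi_3: 1, chi_4: 1, chi_5: 1. Dimension check: dim(chi_5)*dim(chi_6) = 2*2 = 4 and sum (mult * dim) = 1*1 + 1*1 + 1*2 = 4.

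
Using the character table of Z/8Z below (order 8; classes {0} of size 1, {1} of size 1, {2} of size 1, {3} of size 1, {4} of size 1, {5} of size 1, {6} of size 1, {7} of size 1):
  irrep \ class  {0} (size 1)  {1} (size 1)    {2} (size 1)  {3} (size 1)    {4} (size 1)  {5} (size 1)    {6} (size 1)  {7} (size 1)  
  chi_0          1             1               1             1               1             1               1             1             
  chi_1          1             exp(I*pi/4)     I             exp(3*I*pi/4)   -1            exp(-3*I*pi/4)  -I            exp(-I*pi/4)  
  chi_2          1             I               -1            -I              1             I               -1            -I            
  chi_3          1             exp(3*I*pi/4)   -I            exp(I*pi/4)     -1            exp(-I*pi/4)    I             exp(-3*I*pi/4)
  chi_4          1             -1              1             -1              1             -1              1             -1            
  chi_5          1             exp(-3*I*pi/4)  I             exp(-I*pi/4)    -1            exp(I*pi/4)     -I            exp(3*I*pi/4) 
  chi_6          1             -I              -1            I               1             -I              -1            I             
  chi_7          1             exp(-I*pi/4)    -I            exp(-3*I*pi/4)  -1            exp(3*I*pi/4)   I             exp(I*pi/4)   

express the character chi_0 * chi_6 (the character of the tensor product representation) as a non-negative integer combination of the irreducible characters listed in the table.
chi_0 tensor chi_6 = chi_6 (all other irreducibles have multiplicity 0).

Working: The character of a tensor product is the pointwise product (chi_0 * chi_6)(C) = chi_0(C) * chi_6(C):
  {0}: (1)*(1), {1}: (1)*(-I), {2}: (1)*(-1), {3}: (1)*(I), {4}: (1)*(1), {5}: (1)*(-I), {6}: (1)*(-1), {7}: (1)*(I)
so (chi_0 * chi_6) takes values
  {0} -> 1, {1} -> -I, {2} -> -1, {3} -> I, {4} -> 1, {5} -> -I, {6} -> -1, {7} -> I.
Now take the inner product of this character with each irreducible chi from the table, <chi_0*chi_6, chi> = (1/8) sum_C |C| (chi_0*chi_6)(C) conj(chi(C)):
  <chi_0*chi_6, chi_0> = (1/8)[1*(1)*conj(1) + 1*(-I)*conj(1) + 1*(-1)*conj(1) + 1*(I)*conj(1) + 1*(1)*conj(1) + 1*(-I)*conj(1) + 1*(-1)*conj(1) + 1*(I)*conj(1)]
      = (1/8)[(1) + (-I) + (-1) + (I) + (1) + (-I) + (-1) + (I)] = 0/8 = 0
  <chi_0*chi_6, chi_1> = (1/8)[1*(1)*conj(1) + 1*(-I)*conj(exp(I*pi/4)) + 1*(-1)*conj(I) + 1*(I)*conj(exp(3*I*pi/4)) + 1*(1)*conj(-1) + 1*(-I)*conj(exp(-3*I*pi/4)) + 1*(-1)*conj(-I) + 1*(I)*conj(exp(-I*pi/4))]
      = (1/8)[(1) + (-exp(I*pi/4)) + (I) + (exp(-I*pi/4)) + (-1) + (-exp(-3*I*pi/4)) + (-I) + (exp(3*I*pi/4))] = 0/8 = 0
  <chi_0*chi_6, chi_2> = (1/8)[1*(1)*conj(1) + 1*(-I)*conj(I) + 1*(-1)*conj(-1) + 1*(I)*conj(-I) + 1*(1)*conj(1) + 1*(-I)*conj(I) + 1*(-1)*conj(-1) + 1*(I)*conj(-I)]
      = (1/8)[(1) + (-1) + (1) + (-1) + (1) + (-1) + (1) + (-1)] = 0/8 = 0
  <chi_0*chi_6, chi_3> = (1/8)[1*(1)*conj(1) + 1*(-I)*conj(exp(3*I*pi/4)) + 1*(-1)*conj(-I) + 1*(I)*conj(exp(I*pi/4)) + 1*(1)*conj(-1) + 1*(-I)*conj(exp(-I*pi/4)) + 1*(-1)*conj(I) + 1*(I)*conj(exp(-3*I*pi/4))]
      = (1/8)[(1) + (-exp(-I*pi/4)) + (-I) + (exp(I*pi/4)) + (-1) + (-exp(3*I*pi/4)) + (I) + (exp(-3*I*pi/4))] = 0/8 = 0
  <chi_0*chi_6, chi_4> = (1/8)[1*(1)*conj(1) + 1*(-I)*conj(-1) + 1*(-1)*conj(1) + 1*(I)*conj(-1) + 1*(1)*conj(1) + 1*(-I)*conj(-1) + 1*(-1)*conj(1) + 1*(I)*conj(-1)]
      = (1/8)[(1) + (I) + (-1) + (-I) + (1) + (I) + (-1) + (-I)] = 0/8 = 0
  <chi_0*chi_6, chi_5> = (1/8)[1*(1)*conj(1) + 1*(-I)*conj(exp(-3*I*pi/4)) + 1*(-1)*conj(I) + 1*(I)*conj(exp(-I*pi/4)) + 1*(1)*conj(-1) + 1*(-I)*conj(exp(I*pi/4)) + 1*(-1)*conj(-I) + 1*(I)*conj(exp(3*I*pi/4))]
      = (1/8)[(1) + (-exp(-3*I*pi/4)) + (I) + (exp(3*I*pi/4)) + (-1) + (-exp(I*pi/4)) + (-I) + (exp(-I*pi/4))] = 0/8 = 0
  <chi_0*chi_6, chi_6> = (1/8)[1*(1)*conj(1) + 1*(-I)*conj(-I) + 1*(-1)*conj(-1) + 1*(I)*conj(I) + 1*(1)*conj(1) + 1*(-I)*conj(-I) + 1*(-1)*conj(-1) + 1*(I)*conj(I)]
      = (1/8)[(1) + (1) + (1) + (1) + (1) + (1) + (1) + (1)] = 8/8 = 1
  <chi_0*chi_6, chi_7> = (1/8)[1*(1)*conj(1) + 1*(-I)*conj(exp(-I*pi/4)) + 1*(-1)*conj(-I) + 1*(I)*conj(exp(-3*I*pi/4)) + 1*(1)*conj(-1) + 1*(-I)*conj(exp(3*I*pi/4)) + 1*(-1)*conj(I) + 1*(I)*conj(exp(I*pi/4))]
      = (1/8)[(1) + (-exp(3*I*pi/4)) + (-I) + (exp(-3*I*pi/4)) + (-1) + (-exp(-I*pi/4)) + (I) + (exp(I*pi/4))] = 0/8 = 0
(Exp terms are combined using exp(i*s)*conj(exp(i*t)) = exp(i*(s-t)), and sums of them are collapsed using the identity that for every m > 1 the m distinct m-th roots of unity sum to 0, e.g. 1 + exp(2*I*pi/3) + exp(-2*I*pi/3) = 0.)
Hence the multiplicities are chi_6: 1. Dimension check: dim(chi_0)*dim(chi_6) = 1*1 = 1 and sum (mult * dim) = 1*1 = 1.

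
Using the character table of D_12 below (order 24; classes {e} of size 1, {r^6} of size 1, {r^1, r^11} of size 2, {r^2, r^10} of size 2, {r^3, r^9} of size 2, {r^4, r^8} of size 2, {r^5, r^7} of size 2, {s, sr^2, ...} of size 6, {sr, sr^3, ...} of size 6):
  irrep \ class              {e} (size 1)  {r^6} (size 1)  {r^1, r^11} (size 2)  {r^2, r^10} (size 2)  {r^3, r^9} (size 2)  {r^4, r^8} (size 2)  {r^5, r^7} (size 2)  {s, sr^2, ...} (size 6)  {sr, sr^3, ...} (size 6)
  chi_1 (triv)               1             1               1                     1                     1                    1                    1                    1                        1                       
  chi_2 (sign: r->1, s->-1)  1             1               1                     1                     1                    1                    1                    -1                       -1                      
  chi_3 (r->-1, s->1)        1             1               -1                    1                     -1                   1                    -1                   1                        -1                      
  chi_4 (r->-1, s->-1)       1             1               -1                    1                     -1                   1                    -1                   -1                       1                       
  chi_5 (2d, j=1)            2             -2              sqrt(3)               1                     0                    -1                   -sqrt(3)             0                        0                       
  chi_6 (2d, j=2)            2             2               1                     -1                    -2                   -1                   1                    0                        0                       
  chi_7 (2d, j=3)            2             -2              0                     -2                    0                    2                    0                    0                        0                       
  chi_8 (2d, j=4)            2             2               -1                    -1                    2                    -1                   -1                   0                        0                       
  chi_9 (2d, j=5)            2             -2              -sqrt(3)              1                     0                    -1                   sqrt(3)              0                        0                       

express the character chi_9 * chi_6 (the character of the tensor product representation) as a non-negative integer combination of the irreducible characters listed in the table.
chi_9 tensor chi_6 = chi_7 + chi_9 (all other irreducibles have multiplicity 0).

The character of a tensor product is the pointwise product (chi_9 * chi_6)(C) = chi_9(C) * chi_6(C):
  {e}: (2)*(2), {r^6}: (-2)*(2), {r^1, r^11}: (-sqrt(3))*(1), {r^2, r^10}: (1)*(-1), {r^3, r^9}: (0)*(-2), {r^4, r^8}: (-1)*(-1), {r^5, r^7}: (sqrt(3))*(1), {s, sr^2, ...}: (0)*(0), {sr, sr^3, ...}: (0)*(0)
so (chi_9 * chi_6) takes values
  {e} -> 4, {r^6} -> -4, {r^1, r^11} -> -sqrt(3), {r^2, r^10} -> -1, {r^3, r^9} -> 0, {r^4, r^8} -> 1, {r^5, r^7} -> sqrt(3), {s, sr^2, ...} -> 0, {sr, sr^3, ...} -> 0.
Now take the inner product of this character with each irreducible chi from the table, <chi_9*chi_6, chi> = (1/24) sum_C |C| (chi_9*chi_6)(C) conj(chi(C)):
  <chi_9*chi_6, chi_1> = (1/24)[1*(4)*conj(1) + 1*(-4)*conj(1) + 2*(-sqrt(3))*conj(1) + 2*(-1)*conj(1) + 2*(0)*conj(1) + 2*(1)*conj(1) + 2*(sqrt(3))*conj(1) + 6*(0)*conj(1) + 6*(0)*conj(1)]
      = (1/24)[(4) + (-4) + (-2*sqrt(3)) + (-2) + (0) + (2) + (2*sqrt(3)) + (0) + (0)] = 0/24 = 0
  <chi_9*chi_6, chi_2> = (1/24)[1*(4)*conj(1) + 1*(-4)*conj(1) + 2*(-sqrt(3))*conj(1) + 2*(-1)*conj(1) + 2*(0)*conj(1) + 2*(1)*conj(1) + 2*(sqrt(3))*conj(1) + 6*(0)*conj(-1) + 6*(0)*conj(-1)]
      = (1/24)[(4) + (-4) + (-2*sqrt(3)) + (-2) + (0) + (2) + (2*sqrt(3)) + (0) + (0)] = 0/24 = 0
  <chi_9*chi_6, chi_3> = (1/24)[1*(4)*conj(1) + 1*(-4)*conj(1) + 2*(-sqrt(3))*conj(-1) + 2*(-1)*conj(1) + 2*(0)*conj(-1) + 2*(1)*conj(1) + 2*(sqrt(3))*conj(-1) + 6*(0)*conj(1) + 6*(0)*conj(-1)]
      = (1/24)[(4) + (-4) + (2*sqrt(3)) + (-2) + (0) + (2) + (-2*sqrt(3)) + (0) + (0)] = 0/24 = 0
  <chi_9*chi_6, chi_4> = (1/24)[1*(4)*conj(1) + 1*(-4)*conj(1) + 2*(-sqrt(3))*conj(-1) + 2*(-1)*conj(1) + 2*(0)*conj(-1) + 2*(1)*conj(1) + 2*(sqrt(3))*conj(-1) + 6*(0)*conj(-1) + 6*(0)*conj(1)]
      = (1/24)[(4) + (-4) + (2*sqrt(3)) + (-2) + (0) + (2) + (-2*sqrt(3)) + (0) + (0)] = 0/24 = 0
  <chi_9*chi_6, chi_5> = (1/24)[1*(4)*conj(2) + 1*(-4)*conj(-2) + 2*(-sqrt(3))*conj(sqrt(3)) + 2*(-1)*conj(1) + 2*(0)*conj(0) + 2*(1)*conj(-1) + 2*(sqrt(3))*conj(-sqrt(3)) + 6*(0)*conj(0) + 6*(0)*conj(0)]
      = (1/24)[(8) + (8) + (-6) + (-2) + (0) + (-2) + (-6) + (0) + (0)] = 0/24 = 0
  <chi_9*chi_6, chi_6> = (1/24)[1*(4)*conj(2) + 1*(-4)*conj(2) + 2*(-sqrt(3))*conj(1) + 2*(-1)*conj(-1) + 2*(0)*conj(-2) + 2*(1)*conj(-1) + 2*(sqrt(3))*conj(1) + 6*(0)*conj(0) + 6*(0)*conj(0)]
      = (1/24)[(8) + (-8) + (-2*sqrt(3)) + (2) + (0) + (-2) + (2*sqrt(3)) + (0) + (0)] = 0/24 = 0
  <chi_9*chi_6, chi_7> = (1/24)[1*(4)*conj(2) + 1*(-4)*conj(-2) + 2*(-sqrt(3))*conj(0) + 2*(-1)*conj(-2) + 2*(0)*conj(0) + 2*(1)*conj(2) + 2*(sqrt(3))*conj(0) + 6*(0)*conj(0) + 6*(0)*conj(0)]
      = (1/24)[(8) + (8) + (0) + (4) + (0) + (4) + (0) + (0) + (0)] = 24/24 = 1
  <chi_9*chi_6, chi_8> = (1/24)[1*(4)*conj(2) + 1*(-4)*conj(2) + 2*(-sqrt(3))*conj(-1) + 2*(-1)*conj(-1) + 2*(0)*conj(2) + 2*(1)*conj(-1) + 2*(sqrt(3))*conj(-1) + 6*(0)*conj(0) + 6*(0)*conj(0)]
      = (1/24)[(8) + (-8) + (2*sqrt(3)) + (2) + (0) + (-2) + (-2*sqrt(3)) + (0) + (0)] = 0/24 = 0
  <chi_9*chi_6, chi_9> = (1/24)[1*(4)*conj(2) + 1*(-4)*conj(-2) + 2*(-sqrt(3))*conj(-sqrt(3)) + 2*(-1)*conj(1) + 2*(0)*conj(0) + 2*(1)*conj(-1) + 2*(sqrt(3))*conj(sqrt(3)) + 6*(0)*conj(0) + 6*(0)*conj(0)]
      = (1/24)[(8) + (8) + (6) + (-2) + (0) + (-2) + (6) + (0) + (0)] = 24/24 = 1
Hence the multiplicities are chi_7: 1, chi_9: 1. Dimension check: dim(chi_9)*dim(chi_6) = 2*2 = 4 and sum (mult * dim) = 1*2 + 1*2 = 4.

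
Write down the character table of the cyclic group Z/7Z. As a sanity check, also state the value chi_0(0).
Character table of Z/7Z (irreps indexed chi_0,...,chi_6 with chi_k(m) = zeta_7^(k*m), zeta_7 = exp(2*pi*i/7)):
  irrep \ class  {0} (size 1)  {1} (size 1)    {2} (size 1)    {3} (size 1)    {4} (size 1)    {5} (size 1)    {6} (size 1)  
  chi_0          1             1               1               1               1               1               1             
  chi_1          1             exp(2*I*pi/7)   exp(4*I*pi/7)   exp(6*I*pi/7)   exp(-6*I*pi/7)  exp(-4*I*pi/7)  exp(-2*I*pi/7)
  chi_2          1             exp(4*I*pi/7)   exp(-6*I*pi/7)  exp(-2*I*pi/7)  exp(2*I*pi/7)   exp(6*I*pi/7)   exp(-4*I*pi/7)
  chi_3          1             exp(6*I*pi/7)   exp(-2*I*pi/7)  exp(4*I*pi/7)   exp(-4*I*pi/7)  exp(2*I*pi/7)   exp(-6*I*pi/7)
  chi_4          1             exp(-6*I*pi/7)  exp(2*I*pi/7)   exp(-4*I*pi/7)  exp(4*I*pi/7)   exp(-2*I*pi/7)  exp(6*I*pi/7) 
  chi_5          1             exp(-4*I*pi/7)  exp(6*I*pi/7)   exp(2*I*pi/7)   exp(-2*I*pi/7)  exp(-6*I*pi/7)  exp(4*I*pi/7) 
  chi_6          1             exp(-2*I*pi/7)  exp(-4*I*pi/7)  exp(-6*I*pi/7)  exp(6*I*pi/7)   exp(4*I*pi/7)   exp(2*I*pi/7) 

Spot check: chi_0(0) = zeta_7^(0*0) = zeta_7^0 = 1.

Explanation: Z/7Z is abelian, so all 7 irreducible complex representations are 1-dimensional. They are given by chi_k(m) = zeta_7^(k*m) for k = 0,...,6. Row orthogonality: sum_m chi_k(m) conj(chi_l(m)) = 7 * [k = l].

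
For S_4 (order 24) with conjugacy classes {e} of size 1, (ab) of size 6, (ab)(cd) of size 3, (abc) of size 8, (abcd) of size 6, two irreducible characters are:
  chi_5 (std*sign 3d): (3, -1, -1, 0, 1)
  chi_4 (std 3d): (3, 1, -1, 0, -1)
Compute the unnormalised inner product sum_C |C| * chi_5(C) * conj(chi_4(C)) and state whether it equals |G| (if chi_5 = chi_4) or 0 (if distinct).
Sum = 0; so <chi_5, chi_4> = 0 (distinct irreducibles are orthogonal).

Justification: Compute term by term over conjugacy classes (|C| * chi_5(C) * conj(chi_4(C))):
  1*(3)*conj(3) + 6*(-1)*conj(1) + 3*(-1)*conj(-1) + 8*(0)*conj(0) + 6*(1)*conj(-1)
  = (9) + (-6) + (3) + (0) + (-6)
  = 0.
Dividing by |G| = 24 gives 0/24 = 0, matching the row-orthogonality relation <chi_5, chi_4> = [chi_5 = chi_4].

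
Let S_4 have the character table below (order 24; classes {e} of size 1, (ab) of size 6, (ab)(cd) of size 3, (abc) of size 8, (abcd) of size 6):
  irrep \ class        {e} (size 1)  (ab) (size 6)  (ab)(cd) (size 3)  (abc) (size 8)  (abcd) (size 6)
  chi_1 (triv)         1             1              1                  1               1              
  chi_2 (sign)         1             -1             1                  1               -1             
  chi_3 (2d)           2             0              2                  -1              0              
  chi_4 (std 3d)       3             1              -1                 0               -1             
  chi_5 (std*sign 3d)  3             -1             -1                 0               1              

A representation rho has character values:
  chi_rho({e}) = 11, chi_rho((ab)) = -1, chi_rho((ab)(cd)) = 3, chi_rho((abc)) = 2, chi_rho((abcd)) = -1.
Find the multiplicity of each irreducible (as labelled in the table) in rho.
Multiplicities: chi_1: 1, chi_2: 2, chi_3: 1, chi_4: 1, chi_5: 1.

Working: Use <chi_rho, chi> = (1/|G|) sum_C |C| * chi_rho(C) * conj(chi(C)) with |G| = 24 for each irreducible chi in the table:
  <chi_rho, chi_1> = (1/24)[1*(11)*conj(1) + 6*(-1)*conj(1) + 3*(3)*conj(1) + 8*(2)*conj(1) + 6*(-1)*conj(1)]
      = (1/24)[(11) + (-6) + (9) + (16) + (-6)] = 24/24 = 1
  <chi_rho, chi_2> = (1/24)[1*(11)*conj(1) + 6*(-1)*conj(-1) + 3*(3)*conj(1) + 8*(2)*conj(1) + 6*(-1)*conj(-1)]
      = (1/24)[(11) + (6) + (9) + (16) + (6)] = 48/24 = 2
  <chi_rho, chi_3> = (1/24)[1*(11)*conj(2) + 6*(-1)*conj(0) + 3*(3)*conj(2) + 8*(2)*conj(-1) + 6*(-1)*conj(0)]
      = (1/24)[(22) + (0) + (18) + (-16) + (0)] = 24/24 = 1
  <chi_rho, chi_4> = (1/24)[1*(11)*conj(3) + 6*(-1)*conj(1) + 3*(3)*conj(-1) + 8*(2)*conj(0) + 6*(-1)*conj(-1)]
      = (1/24)[(33) + (-6) + (-9) + (0) + (6)] = 24/24 = 1
  <chi_rho, chi_5> = (1/24)[1*(11)*conj(3) + 6*(-1)*conj(-1) + 3*(3)*conj(-1) + 8*(2)*conj(0) + 6*(-1)*conj(1)]
      = (1/24)[(33) + (6) + (-9) + (0) + (-6)] = 24/24 = 1
Dimension check: dim(rho) = sum (mult * dim) = 1*1 + 2*1 + 1*2 + 1*3 + 1*3 = 11 = chi_rho(e) = 11.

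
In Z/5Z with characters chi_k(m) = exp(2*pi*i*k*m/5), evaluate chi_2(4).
chi_2(4) = zeta_5^8 = exp(-4*I*pi/5)

Justification: chi_2(4) = zeta_5^(2*4) = zeta_5^8. Since zeta_5^5 = 1, this equals zeta_5^3 = exp(2*pi*i*3/5) = exp(-4*I*pi/5).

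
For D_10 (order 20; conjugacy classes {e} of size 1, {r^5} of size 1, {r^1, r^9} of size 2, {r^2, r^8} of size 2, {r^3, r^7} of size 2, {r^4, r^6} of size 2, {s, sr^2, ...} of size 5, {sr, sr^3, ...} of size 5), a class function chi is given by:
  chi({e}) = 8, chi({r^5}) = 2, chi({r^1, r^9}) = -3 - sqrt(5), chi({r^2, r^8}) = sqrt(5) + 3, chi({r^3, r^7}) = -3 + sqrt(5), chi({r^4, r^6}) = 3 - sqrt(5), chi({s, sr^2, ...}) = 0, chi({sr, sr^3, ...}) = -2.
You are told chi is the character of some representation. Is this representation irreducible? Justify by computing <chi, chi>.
Not irreducible (reducible): <chi, chi> = 10 > 1.

Proof sketch: <chi, chi> = (1/|G|) sum_C |C| * |chi(C)|^2 = (1/20)[1*|8|^2 + 1*|2|^2 + 2*|-3 - sqrt(5)|^2 + 2*|sqrt(5) + 3|^2 + 2*|-3 + sqrt(5)|^2 + 2*|3 - sqrt(5)|^2 + 5*|0|^2 + 5*|-2|^2]
  = (1/20)[(64) + (4) + (12*sqrt(5) + 28) + (12*sqrt(5) + 28) + (28 - 12*sqrt(5)) + (28 - 12*sqrt(5)) + (0) + (20)] = 200/20 = 10.
A character is irreducible iff <chi, chi> = 1, so this representation is reducible.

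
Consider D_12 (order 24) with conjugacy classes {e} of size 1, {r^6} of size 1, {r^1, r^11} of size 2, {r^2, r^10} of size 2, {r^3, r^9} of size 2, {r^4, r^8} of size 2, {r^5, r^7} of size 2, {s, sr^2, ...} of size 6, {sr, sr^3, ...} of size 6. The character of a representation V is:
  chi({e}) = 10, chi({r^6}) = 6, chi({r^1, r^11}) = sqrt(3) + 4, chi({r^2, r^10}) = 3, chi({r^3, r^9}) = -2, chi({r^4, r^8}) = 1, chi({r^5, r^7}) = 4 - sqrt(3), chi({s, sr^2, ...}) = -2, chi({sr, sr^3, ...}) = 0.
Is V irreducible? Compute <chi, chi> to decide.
Not irreducible (reducible): <chi, chi> = 11 > 1.

Explanation: <chi, chi> = (1/|G|) sum_C |C| * |chi(C)|^2 = (1/24)[1*|10|^2 + 1*|6|^2 + 2*|sqrt(3) + 4|^2 + 2*|3|^2 + 2*|-2|^2 + 2*|1|^2 + 2*|4 - sqrt(3)|^2 + 6*|-2|^2 + 6*|0|^2]
  = (1/24)[(100) + (36) + (16*sqrt(3) + 38) + (18) + (8) + (2) + (38 - 16*sqrt(3)) + (24) + (0)] = 264/24 = 11.
A character is irreducible iff <chi, chi> = 1, so this representation is reducible.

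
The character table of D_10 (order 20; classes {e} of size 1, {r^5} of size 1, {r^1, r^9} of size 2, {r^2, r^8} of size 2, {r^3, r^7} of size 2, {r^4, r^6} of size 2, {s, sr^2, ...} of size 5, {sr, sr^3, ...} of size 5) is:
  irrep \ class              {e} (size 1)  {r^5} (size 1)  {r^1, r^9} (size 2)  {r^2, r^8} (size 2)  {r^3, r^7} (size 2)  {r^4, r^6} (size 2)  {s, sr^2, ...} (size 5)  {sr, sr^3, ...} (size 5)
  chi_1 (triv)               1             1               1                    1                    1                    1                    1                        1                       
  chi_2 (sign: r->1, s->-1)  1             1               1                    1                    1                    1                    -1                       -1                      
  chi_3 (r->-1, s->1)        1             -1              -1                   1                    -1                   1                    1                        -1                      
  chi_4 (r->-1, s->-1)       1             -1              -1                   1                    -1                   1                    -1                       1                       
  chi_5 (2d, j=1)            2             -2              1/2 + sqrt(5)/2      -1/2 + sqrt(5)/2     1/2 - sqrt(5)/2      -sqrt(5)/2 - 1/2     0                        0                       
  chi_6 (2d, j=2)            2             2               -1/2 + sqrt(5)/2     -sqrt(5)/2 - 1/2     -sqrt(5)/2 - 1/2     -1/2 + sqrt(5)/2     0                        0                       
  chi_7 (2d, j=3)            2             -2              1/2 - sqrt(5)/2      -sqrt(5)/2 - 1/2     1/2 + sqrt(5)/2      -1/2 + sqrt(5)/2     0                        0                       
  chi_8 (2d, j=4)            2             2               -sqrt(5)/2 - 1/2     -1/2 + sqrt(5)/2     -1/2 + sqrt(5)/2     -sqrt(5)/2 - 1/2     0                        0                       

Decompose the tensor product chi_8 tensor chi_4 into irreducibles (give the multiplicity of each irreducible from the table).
chi_8 tensor chi_4 = chi_5 (all other irreducibles have multiplicity 0).

Solution. The character of a tensor product is the pointwise product (chi_8 * chi_4)(C) = chi_8(C) * chi_4(C):
  {e}: (2)*(1), {r^5}: (2)*(-1), {r^1, r^9}: (-sqrt(5)/2 - 1/2)*(-1), {r^2, r^8}: (-1/2 + sqrt(5)/2)*(1), {r^3, r^7}: (-1/2 + sqrt(5)/2)*(-1), {r^4, r^6}: (-sqrt(5)/2 - 1/2)*(1), {s, sr^2, ...}: (0)*(-1), {sr, sr^3, ...}: (0)*(1)
so (chi_8 * chi_4) takes values
  {e} -> 2, {r^5} -> -2, {r^1, r^9} -> 1/2 + sqrt(5)/2, {r^2, r^8} -> -1/2 + sqrt(5)/2, {r^3, r^7} -> 1/2 - sqrt(5)/2, {r^4, r^6} -> -sqrt(5)/2 - 1/2, {s, sr^2, ...} -> 0, {sr, sr^3, ...} -> 0.
Now take the inner product of this character with each irreducible chi from the table, <chi_8*chi_4, chi> = (1/20) sum_C |C| (chi_8*chi_4)(C) conj(chi(C)):
  <chi_8*chi_4, chi_1> = (1/20)[1*(2)*conj(1) + 1*(-2)*conj(1) + 2*(1/2 + sqrt(5)/2)*conj(1) + 2*(-1/2 + sqrt(5)/2)*conj(1) + 2*(1/2 - sqrt(5)/2)*conj(1) + 2*(-sqrt(5)/2 - 1/2)*conj(1) + 5*(0)*conj(1) + 5*(0)*conj(1)]
      = (1/20)[(2) + (-2) + (1 + sqrt(5)) + (-1 + sqrt(5)) + (1 - sqrt(5)) + (-sqrt(5) - 1) + (0) + (0)] = 0/20 = 0
  <chi_8*chi_4, chi_2> = (1/20)[1*(2)*conj(1) + 1*(-2)*conj(1) + 2*(1/2 + sqrt(5)/2)*conj(1) + 2*(-1/2 + sqrt(5)/2)*conj(1) + 2*(1/2 - sqrt(5)/2)*conj(1) + 2*(-sqrt(5)/2 - 1/2)*conj(1) + 5*(0)*conj(-1) + 5*(0)*conj(-1)]
      = (1/20)[(2) + (-2) + (1 + sqrt(5)) + (-1 + sqrt(5)) + (1 - sqrt(5)) + (-sqrt(5) - 1) + (0) + (0)] = 0/20 = 0
  <chi_8*chi_4, chi_3> = (1/20)[1*(2)*conj(1) + 1*(-2)*conj(-1) + 2*(1/2 + sqrt(5)/2)*conj(-1) + 2*(-1/2 + sqrt(5)/2)*conj(1) + 2*(1/2 - sqrt(5)/2)*conj(-1) + 2*(-sqrt(5)/2 - 1/2)*conj(1) + 5*(0)*conj(1) + 5*(0)*conj(-1)]
      = (1/20)[(2) + (2) + (-sqrt(5) - 1) + (-1 + sqrt(5)) + (-1 + sqrt(5)) + (-sqrt(5) - 1) + (0) + (0)] = 0/20 = 0
  <chi_8*chi_4, chi_4> = (1/20)[1*(2)*conj(1) + 1*(-2)*conj(-1) + 2*(1/2 + sqrt(5)/2)*conj(-1) + 2*(-1/2 + sqrt(5)/2)*conj(1) + 2*(1/2 - sqrt(5)/2)*conj(-1) + 2*(-sqrt(5)/2 - 1/2)*conj(1) + 5*(0)*conj(-1) + 5*(0)*conj(1)]
      = (1/20)[(2) + (2) + (-sqrt(5) - 1) + (-1 + sqrt(5)) + (-1 + sqrt(5)) + (-sqrt(5) - 1) + (0) + (0)] = 0/20 = 0
  <chi_8*chi_4, chi_5> = (1/20)[1*(2)*conj(2) + 1*(-2)*conj(-2) + 2*(1/2 + sqrt(5)/2)*conj(1/2 + sqrt(5)/2) + 2*(-1/2 + sqrt(5)/2)*conj(-1/2 + sqrt(5)/2) + 2*(1/2 - sqrt(5)/2)*conj(1/2 - sqrt(5)/2) + 2*(-sqrt(5)/2 - 1/2)*conj(-sqrt(5)/2 - 1/2) + 5*(0)*conj(0) + 5*(0)*conj(0)]
      = (1/20)[(4) + (4) + (sqrt(5) + 3) + (3 - sqrt(5)) + (3 - sqrt(5)) + (sqrt(5) + 3) + (0) + (0)] = 20/20 = 1
  <chi_8*chi_4, chi_6> = (1/20)[1*(2)*conj(2) + 1*(-2)*conj(2) + 2*(1/2 + sqrt(5)/2)*conj(-1/2 + sqrt(5)/2) + 2*(-1/2 + sqrt(5)/2)*conj(-sqrt(5)/2 - 1/2) + 2*(1/2 - sqrt(5)/2)*conj(-sqrt(5)/2 - 1/2) + 2*(-sqrt(5)/2 - 1/2)*conj(-1/2 + sqrt(5)/2) + 5*(0)*conj(0) + 5*(0)*conj(0)]
      = (1/20)[(4) + (-4) + (2) + (-2) + (2) + (-2) + (0) + (0)] = 0/20 = 0
  <chi_8*chi_4, chi_7> = (1/20)[1*(2)*conj(2) + 1*(-2)*conj(-2) + 2*(1/2 + sqrt(5)/2)*conj(1/2 - sqrt(5)/2) + 2*(-1/2 + sqrt(5)/2)*conj(-sqrt(5)/2 - 1/2) + 2*(1/2 - sqrt(5)/2)*conj(1/2 + sqrt(5)/2) + 2*(-sqrt(5)/2 - 1/2)*conj(-1/2 + sqrt(5)/2) + 5*(0)*conj(0) + 5*(0)*conj(0)]
      = (1/20)[(4) + (4) + (-2) + (-2) + (-2) + (-2) + (0) + (0)] = 0/20 = 0
  <chi_8*chi_4, chi_8> = (1/20)[1*(2)*conj(2) + 1*(-2)*conj(2) + 2*(1/2 + sqrt(5)/2)*conj(-sqrt(5)/2 - 1/2) + 2*(-1/2 + sqrt(5)/2)*conj(-1/2 + sqrt(5)/2) + 2*(1/2 - sqrt(5)/2)*conj(-1/2 + sqrt(5)/2) + 2*(-sqrt(5)/2 - 1/2)*conj(-sqrt(5)/2 - 1/2) + 5*(0)*conj(0) + 5*(0)*conj(0)]
      = (1/20)[(4) + (-4) + (-3 - sqrt(5)) + (3 - sqrt(5)) + (-3 + sqrt(5)) + (sqrt(5) + 3) + (0) + (0)] = 0/20 = 0
Hence the multiplicities are chi_5: 1. Dimension check: dim(chi_8)*dim(chi_4) = 2*1 = 2 and sum (mult * dim) = 1*2 = 2.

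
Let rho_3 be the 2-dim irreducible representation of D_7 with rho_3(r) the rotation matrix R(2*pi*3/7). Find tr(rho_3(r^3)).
chi_{rho_3}(r^3) = 2*cos(2*pi*3*3/7) = -2*cos(3*pi/7)

Justification: rho_3(r^3) is rotation by angle 2*pi*3*3/7, whose trace is 2*cos(2*pi*3*3/7) = -2*cos(3*pi/7).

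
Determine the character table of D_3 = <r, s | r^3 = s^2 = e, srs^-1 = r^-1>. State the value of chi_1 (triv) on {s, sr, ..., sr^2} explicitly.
Conjugacy classes: {e} of size 1, {r^1, r^2} of size 2, {s, sr, ..., sr^2} of size 3.
Character table:
  irrep \ class              {e} (size 1)  {r^1, r^2} (size 2)  {s, sr, ..., sr^2} (size 3)
  chi_1 (triv)               1             1                    1                          
  chi_2 (sign: r->1, s->-1)  1             1                    -1                         
  chi_3 (2d, j=1)            2             -1                   0                          

Spot check: chi_1 (triv) on {s, sr, ..., sr^2} = 1.

Argument: D_3 has order 2*3 = 6 with 3 conjugacy classes, hence 3 irreducibles. Sum of squared dims 1 + 1 + 4 = 6 = |G|. Linear characters come from the abelianisation; the 2-dimensional irreps have character r^k -> 2*cos(2*pi*j*k/3), reflections -> 0.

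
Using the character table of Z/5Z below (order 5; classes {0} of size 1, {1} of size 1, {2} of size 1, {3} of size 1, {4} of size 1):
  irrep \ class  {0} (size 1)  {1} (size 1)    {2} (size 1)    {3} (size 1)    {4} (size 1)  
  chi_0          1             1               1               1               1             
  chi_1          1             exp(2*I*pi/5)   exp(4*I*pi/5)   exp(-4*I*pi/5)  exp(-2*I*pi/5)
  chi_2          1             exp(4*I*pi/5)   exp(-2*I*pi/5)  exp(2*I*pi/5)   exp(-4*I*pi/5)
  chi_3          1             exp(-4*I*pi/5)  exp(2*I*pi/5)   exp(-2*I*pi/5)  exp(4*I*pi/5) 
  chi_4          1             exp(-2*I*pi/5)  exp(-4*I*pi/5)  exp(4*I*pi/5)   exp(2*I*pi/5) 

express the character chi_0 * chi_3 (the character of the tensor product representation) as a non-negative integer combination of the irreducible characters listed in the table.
chi_0 tensor chi_3 = chi_3 (all other irreducibles have multiplicity 0).

Solution. The character of a tensor product is the pointwise product (chi_0 * chi_3)(C) = chi_0(C) * chi_3(C):
  {0}: (1)*(1), {1}: (1)*(exp(-4*I*pi/5)), {2}: (1)*(exp(2*I*pi/5)), {3}: (1)*(exp(-2*I*pi/5)), {4}: (1)*(exp(4*I*pi/5))
so (chi_0 * chi_3) takes values
  {0} -> 1, {1} -> exp(-4*I*pi/5), {2} -> exp(2*I*pi/5), {3} -> exp(-2*I*pi/5), {4} -> exp(4*I*pi/5).
Now take the inner product of this character with each irreducible chi from the table, <chi_0*chi_3, chi> = (1/5) sum_C |C| (chi_0*chi_3)(C) conj(chi(C)):
  <chi_0*chi_3, chi_0> = (1/5)[1*(1)*conj(1) + 1*(exp(-4*I*pi/5))*conj(1) + 1*(exp(2*I*pi/5))*conj(1) + 1*(exp(-2*I*pi/5))*conj(1) + 1*(exp(4*I*pi/5))*conj(1)]
      = (1/5)[(1) + (exp(-4*I*pi/5)) + (exp(2*I*pi/5)) + (exp(-2*I*pi/5)) + (exp(4*I*pi/5))] = 0/5 = 0
  <chi_0*chi_3, chi_1> = (1/5)[1*(1)*conj(1) + 1*(exp(-4*I*pi/5))*conj(exp(2*I*pi/5)) + 1*(exp(2*I*pi/5))*conj(exp(4*I*pi/5)) + 1*(exp(-2*I*pi/5))*conj(exp(-4*I*pi/5)) + 1*(exp(4*I*pi/5))*conj(exp(-2*I*pi/5))]
      = (1/5)[(1) + (exp(4*I*pi/5)) + (exp(-2*I*pi/5)) + (exp(2*I*pi/5)) + (exp(-4*I*pi/5))] = 0/5 = 0
  <chi_0*chi_3, chi_2> = (1/5)[1*(1)*conj(1) + 1*(exp(-4*I*pi/5))*conj(exp(4*I*pi/5)) + 1*(exp(2*I*pi/5))*conj(exp(-2*I*pi/5)) + 1*(exp(-2*I*pi/5))*conj(exp(2*I*pi/5)) + 1*(exp(4*I*pi/5))*conj(exp(-4*I*pi/5))]
      = (1/5)[(1) + (exp(2*I*pi/5)) + (exp(4*I*pi/5)) + (exp(-4*I*pi/5)) + (exp(-2*I*pi/5))] = 0/5 = 0
  <chi_0*chi_3, chi_3> = (1/5)[1*(1)*conj(1) + 1*(exp(-4*I*pi/5))*conj(exp(-4*I*pi/5)) + 1*(exp(2*I*pi/5))*conj(exp(2*I*pi/5)) + 1*(exp(-2*I*pi/5))*conj(exp(-2*I*pi/5)) + 1*(exp(4*I*pi/5))*conj(exp(4*I*pi/5))]
      = (1/5)[(1) + (1) + (1) + (1) + (1)] = 5/5 = 1
  <chi_0*chi_3, chi_4> = (1/5)[1*(1)*conj(1) + 1*(exp(-4*I*pi/5))*conj(exp(-2*I*pi/5)) + 1*(exp(2*I*pi/5))*conj(exp(-4*I*pi/5)) + 1*(exp(-2*I*pi/5))*conj(exp(4*I*pi/5)) + 1*(exp(4*I*pi/5))*conj(exp(2*I*pi/5))]
      = (1/5)[(1) + (exp(-2*I*pi/5)) + (exp(-4*I*pi/5)) + (exp(4*I*pi/5)) + (exp(2*I*pi/5))] = 0/5 = 0
(Exp terms are combined using exp(i*s)*conj(exp(i*t)) = exp(i*(s-t)), and sums of them are collapsed using the identity that for every m > 1 the m distinct m-th roots of unity sum to 0, e.g. 1 + exp(2*I*pi/3) + exp(-2*I*pi/3) = 0.)
Hence the multiplicities are chi_3: 1. Dimension check: dim(chi_0)*dim(chi_3) = 1*1 = 1 and sum (mult * dim) = 1*1 = 1.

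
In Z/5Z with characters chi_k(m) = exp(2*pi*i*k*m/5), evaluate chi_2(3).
chi_2(3) = zeta_5^6 = exp(2*I*pi/5)

chi_2(3) = zeta_5^(2*3) = zeta_5^6. Since zeta_5^5 = 1, this equals zeta_5^1 = exp(2*pi*i*1/5) = exp(2*I*pi/5).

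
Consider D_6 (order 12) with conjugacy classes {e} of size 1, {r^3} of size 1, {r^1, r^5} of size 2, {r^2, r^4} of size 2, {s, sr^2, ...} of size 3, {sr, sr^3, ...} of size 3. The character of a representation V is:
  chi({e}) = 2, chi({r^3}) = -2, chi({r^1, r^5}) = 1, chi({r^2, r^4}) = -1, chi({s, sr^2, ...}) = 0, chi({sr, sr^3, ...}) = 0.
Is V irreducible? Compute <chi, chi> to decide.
Irreducible: <chi, chi> = 1.

Working: <chi, chi> = (1/|G|) sum_C |C| * |chi(C)|^2 = (1/12)[1*|2|^2 + 1*|-2|^2 + 2*|1|^2 + 2*|-1|^2 + 3*|0|^2 + 3*|0|^2]
  = (1/12)[(4) + (4) + (2) + (2) + (0) + (0)] = 12/12 = 1.
A character is irreducible iff <chi, chi> = 1, so this representation is irreducible.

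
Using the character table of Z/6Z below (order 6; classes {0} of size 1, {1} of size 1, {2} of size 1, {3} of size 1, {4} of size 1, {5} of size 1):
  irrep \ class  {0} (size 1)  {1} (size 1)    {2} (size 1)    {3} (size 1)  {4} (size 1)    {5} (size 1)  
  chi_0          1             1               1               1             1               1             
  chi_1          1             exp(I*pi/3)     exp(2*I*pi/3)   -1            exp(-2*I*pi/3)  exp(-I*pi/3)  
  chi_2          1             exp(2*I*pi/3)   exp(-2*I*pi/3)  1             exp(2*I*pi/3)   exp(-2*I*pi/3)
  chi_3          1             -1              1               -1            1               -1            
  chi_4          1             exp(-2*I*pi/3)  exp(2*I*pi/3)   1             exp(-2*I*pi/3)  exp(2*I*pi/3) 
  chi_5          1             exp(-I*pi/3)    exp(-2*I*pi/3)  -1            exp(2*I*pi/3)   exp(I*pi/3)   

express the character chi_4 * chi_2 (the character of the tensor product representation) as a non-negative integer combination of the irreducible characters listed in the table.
chi_4 tensor chi_2 = chi_0 (all other irreducibles have multiplicity 0).

Working: The character of a tensor product is the pointwise product (chi_4 * chi_2)(C) = chi_4(C) * chi_2(C):
  {0}: (1)*(1), {1}: (exp(-2*I*pi/3))*(exp(2*I*pi/3)), {2}: (exp(2*I*pi/3))*(exp(-2*I*pi/3)), {3}: (1)*(1), {4}: (exp(-2*I*pi/3))*(exp(2*I*pi/3)), {5}: (exp(2*I*pi/3))*(exp(-2*I*pi/3))
so (chi_4 * chi_2) takes values
  {0} -> 1, {1} -> 1, {2} -> 1, {3} -> 1, {4} -> 1, {5} -> 1.
Now take the inner product of this character with each irreducible chi from the table, <chi_4*chi_2, chi> = (1/6) sum_C |C| (chi_4*chi_2)(C) conj(chi(C)):
  <chi_4*chi_2, chi_0> = (1/6)[1*(1)*conj(1) + 1*(1)*conj(1) + 1*(1)*conj(1) + 1*(1)*conj(1) + 1*(1)*conj(1) + 1*(1)*conj(1)]
      = (1/6)[(1) + (1) + (1) + (1) + (1) + (1)] = 6/6 = 1
  <chi_4*chi_2, chi_1> = (1/6)[1*(1)*conj(1) + 1*(1)*conj(exp(I*pi/3)) + 1*(1)*conj(exp(2*I*pi/3)) + 1*(1)*conj(-1) + 1*(1)*conj(exp(-2*I*pi/3)) + 1*(1)*conj(exp(-I*pi/3))]
      = (1/6)[(1) + (exp(-I*pi/3)) + (exp(-2*I*pi/3)) + (-1) + (exp(2*I*pi/3)) + (exp(I*pi/3))] = 0/6 = 0
  <chi_4*chi_2, chi_2> = (1/6)[1*(1)*conj(1) + 1*(1)*conj(exp(2*I*pi/3)) + 1*(1)*conj(exp(-2*I*pi/3)) + 1*(1)*conj(1) + 1*(1)*conj(exp(2*I*pi/3)) + 1*(1)*conj(exp(-2*I*pi/3))]
      = (1/6)[(1) + (exp(-2*I*pi/3)) + (exp(2*I*pi/3)) + (1) + (exp(-2*I*pi/3)) + (exp(2*I*pi/3))] = 0/6 = 0
  <chi_4*chi_2, chi_3> = (1/6)[1*(1)*conj(1) + 1*(1)*conj(-1) + 1*(1)*conj(1) + 1*(1)*conj(-1) + 1*(1)*conj(1) + 1*(1)*conj(-1)]
      = (1/6)[(1) + (-1) + (1) + (-1) + (1) + (-1)] = 0/6 = 0
  <chi_4*chi_2, chi_4> = (1/6)[1*(1)*conj(1) + 1*(1)*conj(exp(-2*I*pi/3)) + 1*(1)*conj(exp(2*I*pi/3)) + 1*(1)*conj(1) + 1*(1)*conj(exp(-2*I*pi/3)) + 1*(1)*conj(exp(2*I*pi/3))]
      = (1/6)[(1) + (exp(2*I*pi/3)) + (exp(-2*I*pi/3)) + (1) + (exp(2*I*pi/3)) + (exp(-2*I*pi/3))] = 0/6 = 0
  <chi_4*chi_2, chi_5> = (1/6)[1*(1)*conj(1) + 1*(1)*conj(exp(-I*pi/3)) + 1*(1)*conj(exp(-2*I*pi/3)) + 1*(1)*conj(-1) + 1*(1)*conj(exp(2*I*pi/3)) + 1*(1)*conj(exp(I*pi/3))]
      = (1/6)[(1) + (exp(I*pi/3)) + (exp(2*I*pi/3)) + (-1) + (exp(-2*I*pi/3)) + (exp(-I*pi/3))] = 0/6 = 0
(Exp terms are combined using exp(i*s)*conj(exp(i*t)) = exp(i*(s-t)), and sums of them are collapsed using the identity that for every m > 1 the m distinct m-th roots of unity sum to 0, e.g. 1 + exp(2*I*pi/3) + exp(-2*I*pi/3) = 0.)
Hence the multiplicities are chi_0: 1. Dimension check: dim(chi_4)*dim(chi_2) = 1*1 = 1 and sum (mult * dim) = 1*1 = 1.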